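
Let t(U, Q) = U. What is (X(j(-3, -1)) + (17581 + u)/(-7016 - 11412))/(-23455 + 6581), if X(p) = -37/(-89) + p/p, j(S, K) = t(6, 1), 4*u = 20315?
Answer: -1220841/110699649632 ≈ -1.1028e-5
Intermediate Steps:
u = 20315/4 (u = (¼)*20315 = 20315/4 ≈ 5078.8)
j(S, K) = 6
X(p) = 126/89 (X(p) = -37*(-1/89) + 1 = 37/89 + 1 = 126/89)
(X(j(-3, -1)) + (17581 + u)/(-7016 - 11412))/(-23455 + 6581) = (126/89 + (17581 + 20315/4)/(-7016 - 11412))/(-23455 + 6581) = (126/89 + (90639/4)/(-18428))/(-16874) = (126/89 + (90639/4)*(-1/18428))*(-1/16874) = (126/89 - 90639/73712)*(-1/16874) = (1220841/6560368)*(-1/16874) = -1220841/110699649632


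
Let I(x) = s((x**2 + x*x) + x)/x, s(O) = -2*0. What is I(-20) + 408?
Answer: 408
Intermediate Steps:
s(O) = 0
I(x) = 0 (I(x) = 0/x = 0)
I(-20) + 408 = 0 + 408 = 408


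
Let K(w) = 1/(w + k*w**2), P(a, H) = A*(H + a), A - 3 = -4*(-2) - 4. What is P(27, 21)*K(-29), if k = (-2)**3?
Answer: -336/6757 ≈ -0.049726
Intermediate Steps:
A = 7 (A = 3 + (-4*(-2) - 4) = 3 + (8 - 4) = 3 + 4 = 7)
k = -8
P(a, H) = 7*H + 7*a (P(a, H) = 7*(H + a) = 7*H + 7*a)
K(w) = 1/(w - 8*w**2)
P(27, 21)*K(-29) = (7*21 + 7*27)*(-1/(-29*(-1 + 8*(-29)))) = (147 + 189)*(-1*(-1/29)/(-1 - 232)) = 336*(-1*(-1/29)/(-233)) = 336*(-1*(-1/29)*(-1/233)) = 336*(-1/6757) = -336/6757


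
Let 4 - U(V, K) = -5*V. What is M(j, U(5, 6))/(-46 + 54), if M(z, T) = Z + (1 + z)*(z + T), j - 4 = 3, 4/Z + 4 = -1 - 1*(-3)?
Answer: 143/4 ≈ 35.750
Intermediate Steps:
U(V, K) = 4 + 5*V (U(V, K) = 4 - (-5)*V = 4 + 5*V)
Z = -2 (Z = 4/(-4 + (-1 - 1*(-3))) = 4/(-4 + (-1 + 3)) = 4/(-4 + 2) = 4/(-2) = 4*(-1/2) = -2)
j = 7 (j = 4 + 3 = 7)
M(z, T) = -2 + (1 + z)*(T + z) (M(z, T) = -2 + (1 + z)*(z + T) = -2 + (1 + z)*(T + z))
M(j, U(5, 6))/(-46 + 54) = (-2 + (4 + 5*5) + 7 + 7**2 + (4 + 5*5)*7)/(-46 + 54) = (-2 + (4 + 25) + 7 + 49 + (4 + 25)*7)/8 = (-2 + 29 + 7 + 49 + 29*7)*(1/8) = (-2 + 29 + 7 + 49 + 203)*(1/8) = 286*(1/8) = 143/4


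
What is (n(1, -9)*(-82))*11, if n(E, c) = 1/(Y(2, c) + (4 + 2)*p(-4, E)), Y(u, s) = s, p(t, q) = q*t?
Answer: 82/3 ≈ 27.333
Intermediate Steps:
n(E, c) = 1/(c - 24*E) (n(E, c) = 1/(c + (4 + 2)*(E*(-4))) = 1/(c + 6*(-4*E)) = 1/(c - 24*E))
(n(1, -9)*(-82))*11 = (-82/(-9 - 24*1))*11 = (-82/(-9 - 24))*11 = (-82/(-33))*11 = -1/33*(-82)*11 = (82/33)*11 = 82/3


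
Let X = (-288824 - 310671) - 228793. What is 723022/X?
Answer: -361511/414144 ≈ -0.87291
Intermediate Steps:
X = -828288 (X = -599495 - 228793 = -828288)
723022/X = 723022/(-828288) = 723022*(-1/828288) = -361511/414144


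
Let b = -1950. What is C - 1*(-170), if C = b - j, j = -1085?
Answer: -695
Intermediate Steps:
C = -865 (C = -1950 - 1*(-1085) = -1950 + 1085 = -865)
C - 1*(-170) = -865 - 1*(-170) = -865 + 170 = -695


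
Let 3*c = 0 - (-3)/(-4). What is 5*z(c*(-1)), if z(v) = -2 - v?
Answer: -45/4 ≈ -11.250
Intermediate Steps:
c = -¼ (c = (0 - (-3)/(-4))/3 = (0 - (-3)*(-1)/4)/3 = (0 - 1*¾)/3 = (0 - ¾)/3 = (⅓)*(-¾) = -¼ ≈ -0.25000)
5*z(c*(-1)) = 5*(-2 - (-1)*(-1)/4) = 5*(-2 - 1*¼) = 5*(-2 - ¼) = 5*(-9/4) = -45/4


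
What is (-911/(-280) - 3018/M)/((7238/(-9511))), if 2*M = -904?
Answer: -2988384733/229010320 ≈ -13.049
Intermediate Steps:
M = -452 (M = (1/2)*(-904) = -452)
(-911/(-280) - 3018/M)/((7238/(-9511))) = (-911/(-280) - 3018/(-452))/((7238/(-9511))) = (-911*(-1/280) - 3018*(-1/452))/((7238*(-1/9511))) = (911/280 + 1509/226)/(-7238/9511) = (314203/31640)*(-9511/7238) = -2988384733/229010320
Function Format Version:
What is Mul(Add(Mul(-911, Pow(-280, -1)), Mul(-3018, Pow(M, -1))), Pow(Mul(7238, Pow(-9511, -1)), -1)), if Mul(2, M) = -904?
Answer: Rational(-2988384733, 229010320) ≈ -13.049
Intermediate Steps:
M = -452 (M = Mul(Rational(1, 2), -904) = -452)
Mul(Add(Mul(-911, Pow(-280, -1)), Mul(-3018, Pow(M, -1))), Pow(Mul(7238, Pow(-9511, -1)), -1)) = Mul(Add(Mul(-911, Pow(-280, -1)), Mul(-3018, Pow(-452, -1))), Pow(Mul(7238, Pow(-9511, -1)), -1)) = Mul(Add(Mul(-911, Rational(-1, 280)), Mul(-3018, Rational(-1, 452))), Pow(Mul(7238, Rational(-1, 9511)), -1)) = Mul(Add(Rational(911, 280), Rational(1509, 226)), Pow(Rational(-7238, 9511), -1)) = Mul(Rational(314203, 31640), Rational(-9511, 7238)) = Rational(-2988384733, 229010320)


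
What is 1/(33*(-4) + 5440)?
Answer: 1/5308 ≈ 0.00018839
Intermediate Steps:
1/(33*(-4) + 5440) = 1/(-132 + 5440) = 1/5308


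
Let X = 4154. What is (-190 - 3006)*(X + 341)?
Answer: -14366020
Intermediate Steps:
(-190 - 3006)*(X + 341) = (-190 - 3006)*(4154 + 341) = -3196*4495 = -14366020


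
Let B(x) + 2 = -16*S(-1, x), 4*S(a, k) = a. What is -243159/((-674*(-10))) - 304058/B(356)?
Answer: -1024918619/6740 ≈ -1.5207e+5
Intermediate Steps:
S(a, k) = a/4
B(x) = 2 (B(x) = -2 - 4*(-1) = -2 - 16*(-¼) = -2 + 4 = 2)
-243159/((-674*(-10))) - 304058/B(356) = -243159/((-674*(-10))) - 304058/2 = -243159/6740 - 304058*½ = -243159*1/6740 - 152029 = -243159/6740 - 152029 = -1024918619/6740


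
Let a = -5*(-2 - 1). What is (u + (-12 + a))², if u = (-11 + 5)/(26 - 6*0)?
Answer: 1296/169 ≈ 7.6686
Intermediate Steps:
a = 15 (a = -5*(-3) = 15)
u = -3/13 (u = -6/(26 + 0) = -6/26 = -6*1/26 = -3/13 ≈ -0.23077)
(u + (-12 + a))² = (-3/13 + (-12 + 15))² = (-3/13 + 3)² = (36/13)² = 1296/169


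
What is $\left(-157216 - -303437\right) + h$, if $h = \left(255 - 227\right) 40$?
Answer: $147341$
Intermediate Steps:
$h = 1120$ ($h = 28 \cdot 40 = 1120$)
$\left(-157216 - -303437\right) + h = \left(-157216 - -303437\right) + 1120 = \left(-157216 + 303437\right) + 1120 = 146221 + 1120 = 147341$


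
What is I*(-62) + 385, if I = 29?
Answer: -1413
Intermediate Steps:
I*(-62) + 385 = 29*(-62) + 385 = -1798 + 385 = -1413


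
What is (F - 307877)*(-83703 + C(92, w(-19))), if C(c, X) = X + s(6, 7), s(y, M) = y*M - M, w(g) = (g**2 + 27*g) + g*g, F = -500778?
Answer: 67489537645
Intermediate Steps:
w(g) = 2*g**2 + 27*g (w(g) = (g**2 + 27*g) + g**2 = 2*g**2 + 27*g)
s(y, M) = -M + M*y (s(y, M) = M*y - M = -M + M*y)
C(c, X) = 35 + X (C(c, X) = X + 7*(-1 + 6) = X + 7*5 = X + 35 = 35 + X)
(F - 307877)*(-83703 + C(92, w(-19))) = (-500778 - 307877)*(-83703 + (35 - 19*(27 + 2*(-19)))) = -808655*(-83703 + (35 - 19*(27 - 38))) = -808655*(-83703 + (35 - 19*(-11))) = -808655*(-83703 + (35 + 209)) = -808655*(-83703 + 244) = -808655*(-83459) = 67489537645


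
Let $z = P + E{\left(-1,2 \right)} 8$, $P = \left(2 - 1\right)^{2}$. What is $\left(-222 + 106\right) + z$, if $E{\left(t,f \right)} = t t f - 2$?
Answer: $-115$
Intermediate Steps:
$P = 1$ ($P = 1^{2} = 1$)
$E{\left(t,f \right)} = -2 + f t^{2}$ ($E{\left(t,f \right)} = t^{2} f - 2 = f t^{2} - 2 = -2 + f t^{2}$)
$z = 1$ ($z = 1 + \left(-2 + 2 \left(-1\right)^{2}\right) 8 = 1 + \left(-2 + 2 \cdot 1\right) 8 = 1 + \left(-2 + 2\right) 8 = 1 + 0 \cdot 8 = 1 + 0 = 1$)
$\left(-222 + 106\right) + z = \left(-222 + 106\right) + 1 = -116 + 1 = -115$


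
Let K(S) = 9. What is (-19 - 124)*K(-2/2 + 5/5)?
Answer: -1287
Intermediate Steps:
(-19 - 124)*K(-2/2 + 5/5) = (-19 - 124)*9 = -143*9 = -1287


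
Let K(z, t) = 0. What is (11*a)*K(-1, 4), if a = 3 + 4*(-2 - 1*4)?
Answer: 0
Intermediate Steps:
a = -21 (a = 3 + 4*(-2 - 4) = 3 + 4*(-6) = 3 - 24 = -21)
(11*a)*K(-1, 4) = (11*(-21))*0 = -231*0 = 0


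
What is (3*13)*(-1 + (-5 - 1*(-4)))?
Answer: -78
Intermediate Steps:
(3*13)*(-1 + (-5 - 1*(-4))) = 39*(-1 + (-5 + 4)) = 39*(-1 - 1) = 39*(-2) = -78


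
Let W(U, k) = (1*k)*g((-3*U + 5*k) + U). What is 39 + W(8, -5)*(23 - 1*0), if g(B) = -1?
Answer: 154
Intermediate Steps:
W(U, k) = -k (W(U, k) = (1*k)*(-1) = k*(-1) = -k)
39 + W(8, -5)*(23 - 1*0) = 39 + (-1*(-5))*(23 - 1*0) = 39 + 5*(23 + 0) = 39 + 5*23 = 39 + 115 = 154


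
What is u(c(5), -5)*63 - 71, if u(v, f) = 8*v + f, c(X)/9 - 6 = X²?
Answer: 140230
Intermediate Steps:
c(X) = 54 + 9*X²
u(v, f) = f + 8*v
u(c(5), -5)*63 - 71 = (-5 + 8*(54 + 9*5²))*63 - 71 = (-5 + 8*(54 + 9*25))*63 - 71 = (-5 + 8*(54 + 225))*63 - 71 = (-5 + 8*279)*63 - 71 = (-5 + 2232)*63 - 71 = 2227*63 - 71 = 140301 - 71 = 140230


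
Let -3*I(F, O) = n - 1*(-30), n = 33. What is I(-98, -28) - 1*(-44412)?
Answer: 44391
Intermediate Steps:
I(F, O) = -21 (I(F, O) = -(33 - 1*(-30))/3 = -(33 + 30)/3 = -⅓*63 = -21)
I(-98, -28) - 1*(-44412) = -21 - 1*(-44412) = -21 + 44412 = 44391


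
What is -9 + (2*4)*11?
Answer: 79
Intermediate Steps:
-9 + (2*4)*11 = -9 + 8*11 = -9 + 88 = 79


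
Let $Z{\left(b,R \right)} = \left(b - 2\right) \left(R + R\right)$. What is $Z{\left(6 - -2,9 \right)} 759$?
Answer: $81972$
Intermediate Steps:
$Z{\left(b,R \right)} = 2 R \left(-2 + b\right)$ ($Z{\left(b,R \right)} = \left(-2 + b\right) 2 R = 2 R \left(-2 + b\right)$)
$Z{\left(6 - -2,9 \right)} 759 = 2 \cdot 9 \left(-2 + \left(6 - -2\right)\right) 759 = 2 \cdot 9 \left(-2 + \left(6 + 2\right)\right) 759 = 2 \cdot 9 \left(-2 + 8\right) 759 = 2 \cdot 9 \cdot 6 \cdot 759 = 108 \cdot 759 = 81972$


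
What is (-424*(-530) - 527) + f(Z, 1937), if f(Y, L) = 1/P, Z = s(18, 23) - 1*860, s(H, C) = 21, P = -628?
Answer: 140793203/628 ≈ 2.2419e+5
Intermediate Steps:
Z = -839 (Z = 21 - 1*860 = 21 - 860 = -839)
f(Y, L) = -1/628 (f(Y, L) = 1/(-628) = -1/628)
(-424*(-530) - 527) + f(Z, 1937) = (-424*(-530) - 527) - 1/628 = (224720 - 527) - 1/628 = 224193 - 1/628 = 140793203/628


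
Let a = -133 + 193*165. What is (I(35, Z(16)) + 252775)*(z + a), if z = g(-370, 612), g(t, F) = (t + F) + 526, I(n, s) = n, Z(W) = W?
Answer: 8211268800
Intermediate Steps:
a = 31712 (a = -133 + 31845 = 31712)
g(t, F) = 526 + F + t (g(t, F) = (F + t) + 526 = 526 + F + t)
z = 768 (z = 526 + 612 - 370 = 768)
(I(35, Z(16)) + 252775)*(z + a) = (35 + 252775)*(768 + 31712) = 252810*32480 = 8211268800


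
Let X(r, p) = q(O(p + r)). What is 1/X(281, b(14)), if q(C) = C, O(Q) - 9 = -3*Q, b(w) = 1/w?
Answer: -14/11679 ≈ -0.0011987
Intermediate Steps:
O(Q) = 9 - 3*Q
X(r, p) = 9 - 3*p - 3*r (X(r, p) = 9 - 3*(p + r) = 9 + (-3*p - 3*r) = 9 - 3*p - 3*r)
1/X(281, b(14)) = 1/(9 - 3/14 - 3*281) = 1/(9 - 3*1/14 - 843) = 1/(9 - 3/14 - 843) = 1/(-11679/14) = -14/11679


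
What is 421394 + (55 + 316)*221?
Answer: 503385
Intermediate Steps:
421394 + (55 + 316)*221 = 421394 + 371*221 = 421394 + 81991 = 503385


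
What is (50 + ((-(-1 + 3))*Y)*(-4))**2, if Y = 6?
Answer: 9604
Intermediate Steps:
(50 + ((-(-1 + 3))*Y)*(-4))**2 = (50 + (-(-1 + 3)*6)*(-4))**2 = (50 + (-1*2*6)*(-4))**2 = (50 - 2*6*(-4))**2 = (50 - 12*(-4))**2 = (50 + 48)**2 = 98**2 = 9604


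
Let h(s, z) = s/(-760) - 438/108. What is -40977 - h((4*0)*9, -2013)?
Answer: -737513/18 ≈ -40973.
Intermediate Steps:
h(s, z) = -73/18 - s/760 (h(s, z) = s*(-1/760) - 438*1/108 = -s/760 - 73/18 = -73/18 - s/760)
-40977 - h((4*0)*9, -2013) = -40977 - (-73/18 - 4*0*9/760) = -40977 - (-73/18 - 0*9) = -40977 - (-73/18 - 1/760*0) = -40977 - (-73/18 + 0) = -40977 - 1*(-73/18) = -40977 + 73/18 = -737513/18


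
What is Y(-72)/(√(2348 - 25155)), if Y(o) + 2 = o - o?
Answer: 2*I*√22807/22807 ≈ 0.013243*I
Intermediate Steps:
Y(o) = -2 (Y(o) = -2 + (o - o) = -2 + 0 = -2)
Y(-72)/(√(2348 - 25155)) = -2/√(2348 - 25155) = -2*(-I*√22807/22807) = -(-2)*I*√22807/22807 = 2*I*√22807/22807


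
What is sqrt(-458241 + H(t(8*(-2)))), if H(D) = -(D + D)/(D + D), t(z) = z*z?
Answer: I*sqrt(458242) ≈ 676.94*I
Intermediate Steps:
t(z) = z**2
H(D) = -1 (H(D) = -2*D/(2*D) = -2*D*1/(2*D) = -1*1 = -1)
sqrt(-458241 + H(t(8*(-2)))) = sqrt(-458241 - 1) = sqrt(-458242) = I*sqrt(458242)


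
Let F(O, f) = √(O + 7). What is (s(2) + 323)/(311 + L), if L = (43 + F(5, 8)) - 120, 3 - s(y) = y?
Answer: 3159/2281 - 27*√3/2281 ≈ 1.3644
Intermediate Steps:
F(O, f) = √(7 + O)
s(y) = 3 - y
L = -77 + 2*√3 (L = (43 + √(7 + 5)) - 120 = (43 + √12) - 120 = (43 + 2*√3) - 120 = -77 + 2*√3 ≈ -73.536)
(s(2) + 323)/(311 + L) = ((3 - 1*2) + 323)/(311 + (-77 + 2*√3)) = ((3 - 2) + 323)/(234 + 2*√3) = (1 + 323)/(234 + 2*√3) = 324/(234 + 2*√3)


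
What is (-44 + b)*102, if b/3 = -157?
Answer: -52530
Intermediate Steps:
b = -471 (b = 3*(-157) = -471)
(-44 + b)*102 = (-44 - 471)*102 = -515*102 = -52530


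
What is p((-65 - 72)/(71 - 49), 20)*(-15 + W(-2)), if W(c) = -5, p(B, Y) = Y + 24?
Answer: -880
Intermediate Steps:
p(B, Y) = 24 + Y
p((-65 - 72)/(71 - 49), 20)*(-15 + W(-2)) = (24 + 20)*(-15 - 5) = 44*(-20) = -880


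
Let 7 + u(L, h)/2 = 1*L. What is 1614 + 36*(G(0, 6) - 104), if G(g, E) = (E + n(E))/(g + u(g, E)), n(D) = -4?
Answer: -14946/7 ≈ -2135.1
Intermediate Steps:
u(L, h) = -14 + 2*L (u(L, h) = -14 + 2*(1*L) = -14 + 2*L)
G(g, E) = (-4 + E)/(-14 + 3*g) (G(g, E) = (E - 4)/(g + (-14 + 2*g)) = (-4 + E)/(-14 + 3*g))
1614 + 36*(G(0, 6) - 104) = 1614 + 36*((-4 + 6)/(-14 + 3*0) - 104) = 1614 + 36*(2/(-14 + 0) - 104) = 1614 + 36*(2/(-14) - 104) = 1614 + 36*(-1/14*2 - 104) = 1614 + 36*(-⅐ - 104) = 1614 + 36*(-729/7) = 1614 - 26244/7 = -14946/7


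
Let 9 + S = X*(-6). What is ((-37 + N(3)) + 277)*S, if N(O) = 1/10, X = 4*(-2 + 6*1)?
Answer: -50421/2 ≈ -25211.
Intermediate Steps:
X = 16 (X = 4*(-2 + 6) = 4*4 = 16)
N(O) = ⅒
S = -105 (S = -9 + 16*(-6) = -9 - 96 = -105)
((-37 + N(3)) + 277)*S = ((-37 + ⅒) + 277)*(-105) = (-369/10 + 277)*(-105) = (2401/10)*(-105) = -50421/2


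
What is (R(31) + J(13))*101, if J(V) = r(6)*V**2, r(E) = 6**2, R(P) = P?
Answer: 617615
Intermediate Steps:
r(E) = 36
J(V) = 36*V**2
(R(31) + J(13))*101 = (31 + 36*13**2)*101 = (31 + 36*169)*101 = (31 + 6084)*101 = 6115*101 = 617615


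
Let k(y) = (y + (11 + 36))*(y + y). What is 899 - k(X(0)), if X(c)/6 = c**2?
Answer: 899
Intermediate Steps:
X(c) = 6*c**2
k(y) = 2*y*(47 + y) (k(y) = (y + 47)*(2*y) = (47 + y)*(2*y) = 2*y*(47 + y))
899 - k(X(0)) = 899 - 2*6*0**2*(47 + 6*0**2) = 899 - 2*6*0*(47 + 6*0) = 899 - 2*0*(47 + 0) = 899 - 2*0*47 = 899 - 1*0 = 899 + 0 = 899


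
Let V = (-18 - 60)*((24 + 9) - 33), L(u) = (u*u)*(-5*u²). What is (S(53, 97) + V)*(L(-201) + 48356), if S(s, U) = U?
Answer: -791632097953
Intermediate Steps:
L(u) = -5*u⁴ (L(u) = u²*(-5*u²) = -5*u⁴)
V = 0 (V = -78*(33 - 33) = -78*0 = 0)
(S(53, 97) + V)*(L(-201) + 48356) = (97 + 0)*(-5*(-201)⁴ + 48356) = 97*(-5*1632240801 + 48356) = 97*(-8161204005 + 48356) = 97*(-8161155649) = -791632097953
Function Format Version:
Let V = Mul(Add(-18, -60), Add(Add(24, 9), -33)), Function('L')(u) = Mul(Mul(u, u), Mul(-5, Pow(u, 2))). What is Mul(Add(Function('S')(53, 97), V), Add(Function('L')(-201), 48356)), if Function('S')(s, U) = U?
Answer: -791632097953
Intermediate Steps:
Function('L')(u) = Mul(-5, Pow(u, 4)) (Function('L')(u) = Mul(Pow(u, 2), Mul(-5, Pow(u, 2))) = Mul(-5, Pow(u, 4)))
V = 0 (V = Mul(-78, Add(33, -33)) = Mul(-78, 0) = 0)
Mul(Add(Function('S')(53, 97), V), Add(Function('L')(-201), 48356)) = Mul(Add(97, 0), Add(Mul(-5, Pow(-201, 4)), 48356)) = Mul(97, Add(Mul(-5, 1632240801), 48356)) = Mul(97, Add(-8161204005, 48356)) = Mul(97, -8161155649) = -791632097953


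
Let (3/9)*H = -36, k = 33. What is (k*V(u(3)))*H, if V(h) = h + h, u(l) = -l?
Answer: 21384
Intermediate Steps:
H = -108 (H = 3*(-36) = -108)
V(h) = 2*h
(k*V(u(3)))*H = (33*(2*(-1*3)))*(-108) = (33*(2*(-3)))*(-108) = (33*(-6))*(-108) = -198*(-108) = 21384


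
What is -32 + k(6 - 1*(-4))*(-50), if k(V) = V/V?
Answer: -82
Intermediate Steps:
k(V) = 1
-32 + k(6 - 1*(-4))*(-50) = -32 + 1*(-50) = -32 - 50 = -82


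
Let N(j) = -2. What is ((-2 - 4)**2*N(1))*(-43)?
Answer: 3096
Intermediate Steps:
((-2 - 4)**2*N(1))*(-43) = ((-2 - 4)**2*(-2))*(-43) = ((-6)**2*(-2))*(-43) = (36*(-2))*(-43) = -72*(-43) = 3096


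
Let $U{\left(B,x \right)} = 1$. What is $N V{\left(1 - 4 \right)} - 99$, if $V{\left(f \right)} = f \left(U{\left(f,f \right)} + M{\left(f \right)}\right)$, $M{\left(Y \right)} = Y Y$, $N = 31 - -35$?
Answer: $-2079$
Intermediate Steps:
$N = 66$ ($N = 31 + 35 = 66$)
$M{\left(Y \right)} = Y^{2}$
$V{\left(f \right)} = f \left(1 + f^{2}\right)$
$N V{\left(1 - 4 \right)} - 99 = 66 \left(\left(1 - 4\right) + \left(1 - 4\right)^{3}\right) - 99 = 66 \left(-3 + \left(-3\right)^{3}\right) - 99 = 66 \left(-3 - 27\right) - 99 = 66 \left(-30\right) - 99 = -1980 - 99 = -2079$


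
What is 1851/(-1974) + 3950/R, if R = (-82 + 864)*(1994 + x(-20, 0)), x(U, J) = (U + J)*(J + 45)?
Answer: -65656167/70365533 ≈ -0.93307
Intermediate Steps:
x(U, J) = (45 + J)*(J + U) (x(U, J) = (J + U)*(45 + J) = (45 + J)*(J + U))
R = 855508 (R = (-82 + 864)*(1994 + (0² + 45*0 + 45*(-20) + 0*(-20))) = 782*(1994 + (0 + 0 - 900 + 0)) = 782*(1994 - 900) = 782*1094 = 855508)
1851/(-1974) + 3950/R = 1851/(-1974) + 3950/855508 = 1851*(-1/1974) + 3950*(1/855508) = -617/658 + 1975/427754 = -65656167/70365533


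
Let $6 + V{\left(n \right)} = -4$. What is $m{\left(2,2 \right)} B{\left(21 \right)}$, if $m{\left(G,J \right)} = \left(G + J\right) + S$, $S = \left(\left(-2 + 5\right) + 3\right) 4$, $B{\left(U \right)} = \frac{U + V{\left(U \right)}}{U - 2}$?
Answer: $\frac{308}{19} \approx 16.211$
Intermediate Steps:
$V{\left(n \right)} = -10$ ($V{\left(n \right)} = -6 - 4 = -10$)
$B{\left(U \right)} = \frac{-10 + U}{-2 + U}$ ($B{\left(U \right)} = \frac{U - 10}{U - 2} = \frac{-10 + U}{-2 + U}$)
$S = 24$ ($S = \left(3 + 3\right) 4 = 6 \cdot 4 = 24$)
$m{\left(G,J \right)} = 24 + G + J$ ($m{\left(G,J \right)} = \left(G + J\right) + 24 = 24 + G + J$)
$m{\left(2,2 \right)} B{\left(21 \right)} = \left(24 + 2 + 2\right) \frac{-10 + 21}{-2 + 21} = 28 \cdot \frac{1}{19} \cdot 11 = 28 \cdot \frac{11}{19} = \frac{308}{19}$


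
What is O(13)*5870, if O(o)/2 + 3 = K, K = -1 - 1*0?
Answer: -46960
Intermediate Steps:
K = -1 (K = -1 + 0 = -1)
O(o) = -8 (O(o) = -6 + 2*(-1) = -6 - 2 = -8)
O(13)*5870 = -8*5870 = -46960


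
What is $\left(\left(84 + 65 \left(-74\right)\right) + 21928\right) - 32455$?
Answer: $-15253$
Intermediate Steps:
$\left(\left(84 + 65 \left(-74\right)\right) + 21928\right) - 32455 = \left(\left(84 - 4810\right) + 21928\right) - 32455 = \left(-4726 + 21928\right) - 32455 = 17202 - 32455 = -15253$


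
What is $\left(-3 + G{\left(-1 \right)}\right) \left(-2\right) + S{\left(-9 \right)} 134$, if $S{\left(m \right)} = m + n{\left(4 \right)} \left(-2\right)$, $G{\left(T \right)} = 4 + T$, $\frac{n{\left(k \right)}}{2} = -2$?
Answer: $-134$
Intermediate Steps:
$n{\left(k \right)} = -4$ ($n{\left(k \right)} = 2 \left(-2\right) = -4$)
$S{\left(m \right)} = 8 + m$ ($S{\left(m \right)} = m - -8 = m + 8 = 8 + m$)
$\left(-3 + G{\left(-1 \right)}\right) \left(-2\right) + S{\left(-9 \right)} 134 = \left(-3 + \left(4 - 1\right)\right) \left(-2\right) + \left(8 - 9\right) 134 = \left(-3 + 3\right) \left(-2\right) - 134 = 0 \left(-2\right) - 134 = 0 - 134 = -134$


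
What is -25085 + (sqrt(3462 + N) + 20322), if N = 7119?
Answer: -4763 + sqrt(10581) ≈ -4660.1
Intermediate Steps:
-25085 + (sqrt(3462 + N) + 20322) = -25085 + (sqrt(3462 + 7119) + 20322) = -25085 + (sqrt(10581) + 20322) = -25085 + (20322 + sqrt(10581)) = -4763 + sqrt(10581)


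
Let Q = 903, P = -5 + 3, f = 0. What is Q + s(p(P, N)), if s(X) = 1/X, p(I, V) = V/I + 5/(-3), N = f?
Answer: 4512/5 ≈ 902.40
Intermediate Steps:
N = 0
P = -2
p(I, V) = -5/3 + V/I (p(I, V) = V/I + 5*(-1/3) = V/I - 5/3 = -5/3 + V/I)
Q + s(p(P, N)) = 903 + 1/(-5/3 + 0/(-2)) = 903 + 1/(-5/3 + 0*(-1/2)) = 903 + 1/(-5/3 + 0) = 903 + 1/(-5/3) = 903 - 3/5 = 4512/5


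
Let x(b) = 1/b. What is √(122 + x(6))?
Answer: √4398/6 ≈ 11.053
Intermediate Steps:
√(122 + x(6)) = √(122 + 1/6) = √(122 + ⅙) = √(733/6) = √4398/6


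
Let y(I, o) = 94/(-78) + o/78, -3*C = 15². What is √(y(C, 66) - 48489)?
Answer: I*√73752315/39 ≈ 220.2*I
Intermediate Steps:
C = -75 (C = -⅓*15² = -⅓*225 = -75)
y(I, o) = -47/39 + o/78 (y(I, o) = 94*(-1/78) + o*(1/78) = -47/39 + o/78)
√(y(C, 66) - 48489) = √((-47/39 + (1/78)*66) - 48489) = √((-47/39 + 11/13) - 48489) = √(-14/39 - 48489) = √(-1891085/39) = I*√73752315/39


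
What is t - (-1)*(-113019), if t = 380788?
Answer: 267769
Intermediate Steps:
t - (-1)*(-113019) = 380788 - (-1)*(-113019) = 380788 - 1*113019 = 380788 - 113019 = 267769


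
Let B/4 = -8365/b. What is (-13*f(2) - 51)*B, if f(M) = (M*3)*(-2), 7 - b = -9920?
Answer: -1171100/3309 ≈ -353.91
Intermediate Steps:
b = 9927 (b = 7 - 1*(-9920) = 7 + 9920 = 9927)
f(M) = -6*M (f(M) = (3*M)*(-2) = -6*M)
B = -33460/9927 (B = 4*(-8365/9927) = -33460/9927 ≈ -3.3706)
(-13*f(2) - 51)*B = (-13*(-6*2) - 51)*(-33460/9927) = (-13*(-12) - 51)*(-33460/9927) = (-1*(-156) - 51)*(-33460/9927) = (156 - 51)*(-33460/9927) = 105*(-33460/9927) = -1171100/3309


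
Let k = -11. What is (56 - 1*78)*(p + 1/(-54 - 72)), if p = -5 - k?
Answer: -8305/63 ≈ -131.83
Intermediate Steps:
p = 6 (p = -5 - 1*(-11) = -5 + 11 = 6)
(56 - 1*78)*(p + 1/(-54 - 72)) = (56 - 1*78)*(6 + 1/(-54 - 72)) = (56 - 78)*(6 + 1/(-126)) = -22*(6 - 1/126) = -22*755/126 = -8305/63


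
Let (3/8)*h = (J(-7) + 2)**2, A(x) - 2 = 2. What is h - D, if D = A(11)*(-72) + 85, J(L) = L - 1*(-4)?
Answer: 617/3 ≈ 205.67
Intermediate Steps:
J(L) = 4 + L (J(L) = L + 4 = 4 + L)
A(x) = 4 (A(x) = 2 + 2 = 4)
h = 8/3 (h = 8*((4 - 7) + 2)**2/3 = 8*(-3 + 2)**2/3 = (8/3)*(-1)**2 = (8/3)*1 = 8/3 ≈ 2.6667)
D = -203 (D = 4*(-72) + 85 = -288 + 85 = -203)
h - D = 8/3 - 1*(-203) = 8/3 + 203 = 617/3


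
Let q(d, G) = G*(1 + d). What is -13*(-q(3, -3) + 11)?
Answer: -299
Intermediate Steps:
-13*(-q(3, -3) + 11) = -13*(-(-3)*(1 + 3) + 11) = -13*(-(-3)*4 + 11) = -13*(-1*(-12) + 11) = -13*(12 + 11) = -13*23 = -299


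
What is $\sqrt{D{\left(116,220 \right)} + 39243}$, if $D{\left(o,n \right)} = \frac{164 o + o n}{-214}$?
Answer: $\frac{3 \sqrt{49656667}}{107} \approx 197.57$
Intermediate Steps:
$D{\left(o,n \right)} = - \frac{82 o}{107} - \frac{n o}{214}$ ($D{\left(o,n \right)} = \left(164 o + n o\right) \left(- \frac{1}{214}\right) = - \frac{82 o}{107} - \frac{n o}{214}$)
$\sqrt{D{\left(116,220 \right)} + 39243} = \sqrt{\left(- \frac{1}{214}\right) 116 \left(164 + 220\right) + 39243} = \sqrt{\left(- \frac{1}{214}\right) 116 \cdot 384 + 39243} = \sqrt{- \frac{22272}{107} + 39243} = \sqrt{\frac{4176729}{107}} = \frac{3 \sqrt{49656667}}{107}$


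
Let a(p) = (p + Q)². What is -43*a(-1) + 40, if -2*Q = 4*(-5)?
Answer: -3443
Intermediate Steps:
Q = 10 (Q = -2*(-5) = -½*(-20) = 10)
a(p) = (10 + p)² (a(p) = (p + 10)² = (10 + p)²)
-43*a(-1) + 40 = -43*(10 - 1)² + 40 = -43*9² + 40 = -43*81 + 40 = -3483 + 40 = -3443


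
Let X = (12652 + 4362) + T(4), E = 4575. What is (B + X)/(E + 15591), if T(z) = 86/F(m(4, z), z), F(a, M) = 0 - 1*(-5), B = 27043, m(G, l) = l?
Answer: 73457/33610 ≈ 2.1856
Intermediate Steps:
F(a, M) = 5 (F(a, M) = 0 + 5 = 5)
T(z) = 86/5
X = 85156/5 (X = (12652 + 4362) + 86/5 = 17014 + 86/5 = 85156/5 ≈ 17031.)
(B + X)/(E + 15591) = (27043 + 85156/5)/(4575 + 15591) = (220371/5)/20166 = (220371/5)*(1/20166) = 73457/33610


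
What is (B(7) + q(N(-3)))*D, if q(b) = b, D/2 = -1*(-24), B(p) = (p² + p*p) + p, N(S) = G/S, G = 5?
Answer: 4960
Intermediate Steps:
N(S) = 5/S
B(p) = p + 2*p² (B(p) = (p² + p²) + p = 2*p² + p = p + 2*p²)
D = 48 (D = 2*(-1*(-24)) = 2*24 = 48)
(B(7) + q(N(-3)))*D = (7*(1 + 2*7) + 5/(-3))*48 = (7*(1 + 14) + 5*(-⅓))*48 = (7*15 - 5/3)*48 = (105 - 5/3)*48 = (310/3)*48 = 4960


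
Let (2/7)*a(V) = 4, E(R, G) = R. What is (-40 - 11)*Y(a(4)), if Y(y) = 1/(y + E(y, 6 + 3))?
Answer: -51/28 ≈ -1.8214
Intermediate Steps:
a(V) = 14 (a(V) = (7/2)*4 = 14)
Y(y) = 1/(2*y) (Y(y) = 1/(y + y) = 1/(2*y))
(-40 - 11)*Y(a(4)) = (-40 - 11)*((½)/14) = -51/(2*14) = -51*1/28 = -51/28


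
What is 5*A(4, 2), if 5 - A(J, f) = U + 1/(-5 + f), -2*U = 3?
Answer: 205/6 ≈ 34.167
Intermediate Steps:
U = -3/2 (U = -1/2*3 = -3/2 ≈ -1.5000)
A(J, f) = 13/2 - 1/(-5 + f) (A(J, f) = 5 - (-3/2 + 1/(-5 + f)) = 5 + (3/2 - 1/(-5 + f)) = 13/2 - 1/(-5 + f))
5*A(4, 2) = 5*((-67 + 13*2)/(2*(-5 + 2))) = 5*((1/2)*(-67 + 26)/(-3)) = 5*((1/2)*(-1/3)*(-41)) = 5*(41/6) = 205/6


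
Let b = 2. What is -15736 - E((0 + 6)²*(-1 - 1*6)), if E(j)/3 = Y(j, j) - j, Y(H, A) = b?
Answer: -16498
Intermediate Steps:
Y(H, A) = 2
E(j) = 6 - 3*j (E(j) = 3*(2 - j) = 6 - 3*j)
-15736 - E((0 + 6)²*(-1 - 1*6)) = -15736 - (6 - 3*(0 + 6)²*(-1 - 1*6)) = -15736 - (6 - 3*6²*(-1 - 6)) = -15736 - (6 - 108*(-7)) = -15736 - (6 - 3*(-252)) = -15736 - (6 + 756) = -15736 - 1*762 = -15736 - 762 = -16498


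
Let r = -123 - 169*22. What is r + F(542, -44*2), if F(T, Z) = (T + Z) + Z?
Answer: -3475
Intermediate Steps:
r = -3841 (r = -123 - 3718 = -3841)
F(T, Z) = T + 2*Z
r + F(542, -44*2) = -3841 + (542 + 2*(-44*2)) = -3841 + (542 + 2*(-88)) = -3841 + (542 - 176) = -3841 + 366 = -3475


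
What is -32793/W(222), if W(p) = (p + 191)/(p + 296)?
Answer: -2426682/59 ≈ -41130.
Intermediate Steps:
W(p) = (191 + p)/(296 + p)
-32793/W(222) = -32793*(296 + 222)/(191 + 222) = -32793/(413/518) = -32793/((1/518)*413) = -32793/59/74 = -32793*74/59 = -2426682/59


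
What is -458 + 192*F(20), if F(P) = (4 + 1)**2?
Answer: 4342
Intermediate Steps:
F(P) = 25 (F(P) = 5**2 = 25)
-458 + 192*F(20) = -458 + 192*25 = -458 + 4800 = 4342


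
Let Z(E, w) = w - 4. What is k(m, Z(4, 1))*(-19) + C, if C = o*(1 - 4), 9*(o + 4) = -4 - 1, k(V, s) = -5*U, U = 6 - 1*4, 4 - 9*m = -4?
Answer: 611/3 ≈ 203.67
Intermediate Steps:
m = 8/9 (m = 4/9 - ⅑*(-4) = 4/9 + 4/9 = 8/9 ≈ 0.88889)
U = 2 (U = 6 - 4 = 2)
Z(E, w) = -4 + w
k(V, s) = -10 (k(V, s) = -5*2 = -10)
o = -41/9 (o = -4 + (-4 - 1)/9 = -4 + (⅑)*(-5) = -4 - 5/9 = -41/9 ≈ -4.5556)
C = 41/3 (C = -41*(1 - 4)/9 = -41/9*(-3) = 41/3 ≈ 13.667)
k(m, Z(4, 1))*(-19) + C = -10*(-19) + 41/3 = 190 + 41/3 = 611/3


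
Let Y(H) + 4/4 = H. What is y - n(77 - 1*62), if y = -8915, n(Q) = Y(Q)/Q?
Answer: -133739/15 ≈ -8915.9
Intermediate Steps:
Y(H) = -1 + H
n(Q) = (-1 + Q)/Q
y - n(77 - 1*62) = -8915 - (-1 + (77 - 1*62))/(77 - 1*62) = -8915 - (-1 + (77 - 62))/(77 - 62) = -8915 - (-1 + 15)/15 = -8915 - 14/15 = -133739/15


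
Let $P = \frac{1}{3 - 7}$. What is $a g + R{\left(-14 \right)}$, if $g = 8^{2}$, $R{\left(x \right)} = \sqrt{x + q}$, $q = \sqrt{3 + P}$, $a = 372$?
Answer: $23808 + \frac{\sqrt{-56 + 2 \sqrt{11}}}{2} \approx 23808.0 + 3.5131 i$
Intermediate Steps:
$P = - \frac{1}{4}$ ($P = \frac{1}{-4} = - \frac{1}{4} \approx -0.25$)
$q = \frac{\sqrt{11}}{2}$ ($q = \sqrt{3 - \frac{1}{4}} = \sqrt{\frac{11}{4}} = \frac{\sqrt{11}}{2} \approx 1.6583$)
$R{\left(x \right)} = \sqrt{x + \frac{\sqrt{11}}{2}}$
$g = 64$
$a g + R{\left(-14 \right)} = 372 \cdot 64 + \frac{\sqrt{2 \sqrt{11} + 4 \left(-14\right)}}{2} = 23808 + \frac{\sqrt{2 \sqrt{11} - 56}}{2} = 23808 + \frac{\sqrt{-56 + 2 \sqrt{11}}}{2}$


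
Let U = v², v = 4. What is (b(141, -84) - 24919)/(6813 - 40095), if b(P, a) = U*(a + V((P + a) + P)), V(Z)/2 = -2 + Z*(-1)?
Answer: 32663/33282 ≈ 0.98140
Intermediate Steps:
V(Z) = -4 - 2*Z (V(Z) = 2*(-2 + Z*(-1)) = 2*(-2 - Z) = -4 - 2*Z)
U = 16 (U = 4² = 16)
b(P, a) = -64 - 64*P - 16*a (b(P, a) = 16*(a + (-4 - 2*((P + a) + P))) = 16*(a + (-4 - 2*(a + 2*P))) = 16*(a + (-4 + (-4*P - 2*a))) = 16*(a + (-4 - 4*P - 2*a)) = 16*(-4 - a - 4*P) = -64 - 64*P - 16*a)
(b(141, -84) - 24919)/(6813 - 40095) = ((-64 - 64*141 - 16*(-84)) - 24919)/(6813 - 40095) = ((-64 - 9024 + 1344) - 24919)/(-33282) = (-7744 - 24919)*(-1/33282) = -32663*(-1/33282) = 32663/33282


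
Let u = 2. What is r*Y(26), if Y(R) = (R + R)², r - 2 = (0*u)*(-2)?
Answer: 5408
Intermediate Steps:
r = 2 (r = 2 + (0*2)*(-2) = 2 + 0*(-2) = 2 + 0 = 2)
Y(R) = 4*R² (Y(R) = (2*R)² = 4*R²)
r*Y(26) = 2*(4*26²) = 2*(4*676) = 2*2704 = 5408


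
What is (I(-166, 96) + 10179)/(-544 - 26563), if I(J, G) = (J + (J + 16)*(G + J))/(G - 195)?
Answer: -997387/2683593 ≈ -0.37166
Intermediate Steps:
I(J, G) = (J + (16 + J)*(G + J))/(-195 + G)
(I(-166, 96) + 10179)/(-544 - 26563) = (((-166)² + 16*96 + 17*(-166) + 96*(-166))/(-195 + 96) + 10179)/(-544 - 26563) = ((27556 + 1536 - 2822 - 15936)/(-99) + 10179)/(-27107) = (-1/99*10334 + 10179)*(-1/27107) = (-10334/99 + 10179)*(-1/27107) = (997387/99)*(-1/27107) = -997387/2683593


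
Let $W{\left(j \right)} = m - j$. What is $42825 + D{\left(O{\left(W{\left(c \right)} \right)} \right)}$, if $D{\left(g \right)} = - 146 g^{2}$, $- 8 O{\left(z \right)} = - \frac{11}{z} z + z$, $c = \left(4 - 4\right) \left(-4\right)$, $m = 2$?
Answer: $\frac{1364487}{32} \approx 42640.0$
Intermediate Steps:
$c = 0$ ($c = 0 \left(-4\right) = 0$)
$W{\left(j \right)} = 2 - j$
$O{\left(z \right)} = \frac{11}{8} - \frac{z}{8}$ ($O{\left(z \right)} = - \frac{- \frac{11}{z} z + z}{8} = - \frac{-11 + z}{8} = \frac{11}{8} - \frac{z}{8}$)
$42825 + D{\left(O{\left(W{\left(c \right)} \right)} \right)} = 42825 - 146 \left(\frac{11}{8} - \frac{2 - 0}{8}\right)^{2} = 42825 - 146 \left(\frac{11}{8} - \frac{2 + 0}{8}\right)^{2} = 42825 - 146 \left(\frac{11}{8} - \frac{1}{4}\right)^{2} = 42825 - 146 \left(\frac{9}{8}\right)^{2} = 42825 - \frac{5913}{32} = \frac{1364487}{32}$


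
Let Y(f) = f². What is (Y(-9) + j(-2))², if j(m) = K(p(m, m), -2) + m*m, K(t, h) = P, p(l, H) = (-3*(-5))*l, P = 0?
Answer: 7225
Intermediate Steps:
p(l, H) = 15*l
K(t, h) = 0
j(m) = m² (j(m) = 0 + m*m = 0 + m² = m²)
(Y(-9) + j(-2))² = ((-9)² + (-2)²)² = (81 + 4)² = 85² = 7225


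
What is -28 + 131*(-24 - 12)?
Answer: -4744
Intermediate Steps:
-28 + 131*(-24 - 12) = -28 + 131*(-36) = -28 - 4716 = -4744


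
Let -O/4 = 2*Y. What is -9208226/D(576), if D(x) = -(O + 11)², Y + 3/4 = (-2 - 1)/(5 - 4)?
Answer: 9208226/1681 ≈ 5477.8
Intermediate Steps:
Y = -15/4 (Y = -¾ + (-2 - 1)/(5 - 4) = -¾ - 3/1 = -¾ - 3*1 = -¾ - 3 = -15/4 ≈ -3.7500)
O = 30 (O = -8*(-15)/4 = -4*(-15/2) = 30)
D(x) = -1681 (D(x) = -(30 + 11)² = -1*41² = -1*1681 = -1681)
-9208226/D(576) = -9208226/(-1681) = -9208226*(-1/1681) = 9208226/1681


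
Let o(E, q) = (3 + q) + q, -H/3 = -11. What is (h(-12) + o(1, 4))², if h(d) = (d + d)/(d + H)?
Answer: 4761/49 ≈ 97.163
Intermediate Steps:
H = 33 (H = -3*(-11) = 33)
o(E, q) = 3 + 2*q
h(d) = 2*d/(33 + d) (h(d) = (d + d)/(d + 33) = (2*d)/(33 + d) = 2*d/(33 + d))
(h(-12) + o(1, 4))² = (2*(-12)/(33 - 12) + (3 + 2*4))² = (2*(-12)/21 + (3 + 8))² = (2*(-12)*(1/21) + 11)² = (-8/7 + 11)² = (69/7)² = 4761/49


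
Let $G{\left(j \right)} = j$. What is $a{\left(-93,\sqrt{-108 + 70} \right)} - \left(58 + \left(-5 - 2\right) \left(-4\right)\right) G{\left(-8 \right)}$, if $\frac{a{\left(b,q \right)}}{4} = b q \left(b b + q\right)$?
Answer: $14824 - 3217428 i \sqrt{38} \approx 14824.0 - 1.9834 \cdot 10^{7} i$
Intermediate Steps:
$a{\left(b,q \right)} = 4 b q \left(q + b^{2}\right)$ ($a{\left(b,q \right)} = 4 b q \left(b b + q\right) = 4 b q \left(b^{2} + q\right) = 4 b q \left(q + b^{2}\right)$)
$a{\left(-93,\sqrt{-108 + 70} \right)} - \left(58 + \left(-5 - 2\right) \left(-4\right)\right) G{\left(-8 \right)} = 4 \left(-93\right) \sqrt{-108 + 70} \left(\sqrt{-108 + 70} + \left(-93\right)^{2}\right) - \left(58 + \left(-5 - 2\right) \left(-4\right)\right) \left(-8\right) = 4 \left(-93\right) \sqrt{-38} \left(\sqrt{-38} + 8649\right) - \left(58 - -28\right) \left(-8\right) = 4 \left(-93\right) i \sqrt{38} \left(i \sqrt{38} + 8649\right) - \left(58 + 28\right) \left(-8\right) = 4 \left(-93\right) i \sqrt{38} \left(8649 + i \sqrt{38}\right) - 86 \left(-8\right) = - 372 i \sqrt{38} \left(8649 + i \sqrt{38}\right) - -688 = - 372 i \sqrt{38} \left(8649 + i \sqrt{38}\right) + 688 = 688 - 372 i \sqrt{38} \left(8649 + i \sqrt{38}\right)$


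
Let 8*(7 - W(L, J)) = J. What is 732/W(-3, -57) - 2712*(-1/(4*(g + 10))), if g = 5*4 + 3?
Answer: 89954/1243 ≈ 72.368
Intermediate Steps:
g = 23 (g = 20 + 3 = 23)
W(L, J) = 7 - J/8
732/W(-3, -57) - 2712*(-1/(4*(g + 10))) = 732/(7 - ⅛*(-57)) - 2712*(-1/(4*(23 + 10))) = 732/(7 + 57/8) - 2712/((-4*33)) = 732/(113/8) - 2712/(-132) = 732*(8/113) - 2712*(-1/132) = 5856/113 + 226/11 = 89954/1243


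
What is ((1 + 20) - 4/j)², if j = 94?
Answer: 970225/2209 ≈ 439.21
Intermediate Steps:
((1 + 20) - 4/j)² = ((1 + 20) - 4/94)² = (21 - 4*1/94)² = (21 - 2/47)² = (985/47)² = 970225/2209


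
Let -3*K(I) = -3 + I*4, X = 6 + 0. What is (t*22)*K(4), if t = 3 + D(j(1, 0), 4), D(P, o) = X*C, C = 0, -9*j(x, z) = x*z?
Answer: -286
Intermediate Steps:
j(x, z) = -x*z/9
X = 6
K(I) = 1 - 4*I/3 (K(I) = -(-3 + I*4)/3 = -(-3 + 4*I)/3 = 1 - 4*I/3)
D(P, o) = 0 (D(P, o) = 6*0 = 0)
t = 3 (t = 3 + 0 = 3)
(t*22)*K(4) = (3*22)*(1 - 4/3*4) = 66*(1 - 16/3) = 66*(-13/3) = -286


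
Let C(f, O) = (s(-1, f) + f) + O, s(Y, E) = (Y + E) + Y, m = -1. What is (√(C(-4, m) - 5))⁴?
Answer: 256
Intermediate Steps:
s(Y, E) = E + 2*Y (s(Y, E) = (E + Y) + Y = E + 2*Y)
C(f, O) = -2 + O + 2*f (C(f, O) = ((f + 2*(-1)) + f) + O = ((f - 2) + f) + O = ((-2 + f) + f) + O = (-2 + 2*f) + O = -2 + O + 2*f)
(√(C(-4, m) - 5))⁴ = (√((-2 - 1 + 2*(-4)) - 5))⁴ = (√((-2 - 1 - 8) - 5))⁴ = (√(-11 - 5))⁴ = (√(-16))⁴ = (4*I)⁴ = 256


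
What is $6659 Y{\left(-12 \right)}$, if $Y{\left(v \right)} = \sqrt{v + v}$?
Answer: $13318 i \sqrt{6} \approx 32622.0 i$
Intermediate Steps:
$Y{\left(v \right)} = \sqrt{2} \sqrt{v}$ ($Y{\left(v \right)} = \sqrt{2 v} = \sqrt{2} \sqrt{v}$)
$6659 Y{\left(-12 \right)} = 6659 \sqrt{2} \sqrt{-12} = 6659 \sqrt{2} \cdot 2 i \sqrt{3} = 6659 \cdot 2 i \sqrt{6} = 13318 i \sqrt{6}$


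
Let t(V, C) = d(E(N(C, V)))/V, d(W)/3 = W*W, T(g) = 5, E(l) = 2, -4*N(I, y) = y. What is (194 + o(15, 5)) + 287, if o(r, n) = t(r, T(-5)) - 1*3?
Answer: 2394/5 ≈ 478.80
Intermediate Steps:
N(I, y) = -y/4
d(W) = 3*W**2 (d(W) = 3*(W*W) = 3*W**2)
t(V, C) = 12/V (t(V, C) = (3*2**2)/V = (3*4)/V = 12/V)
o(r, n) = -3 + 12/r (o(r, n) = 12/r - 1*3 = 12/r - 3 = -3 + 12/r)
(194 + o(15, 5)) + 287 = (194 + (-3 + 12/15)) + 287 = (194 + (-3 + 12*(1/15))) + 287 = (194 + (-3 + 4/5)) + 287 = (194 - 11/5) + 287 = 959/5 + 287 = 2394/5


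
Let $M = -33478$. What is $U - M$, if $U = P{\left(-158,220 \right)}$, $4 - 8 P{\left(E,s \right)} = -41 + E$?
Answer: $\frac{268027}{8} \approx 33503.0$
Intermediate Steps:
$P{\left(E,s \right)} = \frac{45}{8} - \frac{E}{8}$ ($P{\left(E,s \right)} = \frac{1}{2} - \frac{-41 + E}{8} = \frac{1}{2} - \left(- \frac{41}{8} + \frac{E}{8}\right) = \frac{45}{8} - \frac{E}{8}$)
$U = \frac{203}{8}$ ($U = \frac{45}{8} - - \frac{79}{4} = \frac{45}{8} + \frac{79}{4} = \frac{203}{8} \approx 25.375$)
$U - M = \frac{203}{8} - -33478 = \frac{203}{8} + 33478 = \frac{268027}{8}$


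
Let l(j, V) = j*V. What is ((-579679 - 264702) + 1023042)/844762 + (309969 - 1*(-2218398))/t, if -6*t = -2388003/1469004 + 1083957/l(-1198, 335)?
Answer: 1259212750720346168032063/359124434800159886 ≈ 3.5063e+6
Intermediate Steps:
l(j, V) = V*j
t = 425119068803/589555375320 (t = -(-2388003/1469004 + 1083957/((335*(-1198))))/6 = -(-2388003*1/1469004 + 1083957/(-401330))/6 = -(-796001/489668 + 1083957*(-1/401330))/6 = -(-796001/489668 - 1083957/401330)/6 = -⅙*(-425119068803/98259229220) = 425119068803/589555375320 ≈ 0.72108)
((-579679 - 264702) + 1023042)/844762 + (309969 - 1*(-2218398))/t = ((-579679 - 264702) + 1023042)/844762 + (309969 - 1*(-2218398))/(425119068803/589555375320) = (-844381 + 1023042)*(1/844762) + (309969 + 2218398)*(589555375320/425119068803) = 178661*(1/844762) + 2528367*(589555375320/425119068803) = 178661/844762 + 1490612355631702440/425119068803 = 1259212750720346168032063/359124434800159886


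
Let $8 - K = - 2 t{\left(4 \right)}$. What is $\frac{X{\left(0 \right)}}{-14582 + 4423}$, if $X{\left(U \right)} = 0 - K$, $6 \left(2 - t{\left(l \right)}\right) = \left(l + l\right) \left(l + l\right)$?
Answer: $- \frac{28}{30477} \approx -0.00091873$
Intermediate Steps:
$t{\left(l \right)} = 2 - \frac{2 l^{2}}{3}$ ($t{\left(l \right)} = 2 - \frac{\left(l + l\right) \left(l + l\right)}{6} = 2 - \frac{2 l 2 l}{6} = 2 - \frac{4 l^{2}}{6} = 2 - \frac{2 l^{2}}{3}$)
$K = - \frac{28}{3}$ ($K = 8 - - 2 \left(2 - \frac{2 \cdot 4^{2}}{3}\right) = 8 - - 2 \left(2 - \frac{32}{3}\right) = 8 - \left(-2\right) \left(- \frac{26}{3}\right) = 8 - \frac{52}{3} = - \frac{28}{3} \approx -9.3333$)
$X{\left(U \right)} = \frac{28}{3}$ ($X{\left(U \right)} = 0 - - \frac{28}{3} = 0 + \frac{28}{3} = \frac{28}{3}$)
$\frac{X{\left(0 \right)}}{-14582 + 4423} = \frac{28}{3 \left(-14582 + 4423\right)} = \frac{28}{3 \left(-10159\right)} = \frac{28}{3} \left(- \frac{1}{10159}\right) = - \frac{28}{30477}$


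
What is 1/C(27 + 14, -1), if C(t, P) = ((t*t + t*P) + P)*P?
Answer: -1/1639 ≈ -0.00061013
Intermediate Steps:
C(t, P) = P*(P + t**2 + P*t) (C(t, P) = ((t**2 + P*t) + P)*P = (P + t**2 + P*t)*P = P*(P + t**2 + P*t))
1/C(27 + 14, -1) = 1/(-(-1 + (27 + 14)**2 - (27 + 14))) = 1/(-(-1 + 41**2 - 1*41)) = 1/(-(-1 + 1681 - 41)) = 1/(-1*1639) = 1/(-1639) = -1/1639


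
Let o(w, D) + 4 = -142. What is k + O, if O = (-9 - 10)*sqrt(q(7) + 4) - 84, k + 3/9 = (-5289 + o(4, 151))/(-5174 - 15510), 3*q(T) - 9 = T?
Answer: -5216747/62052 - 38*sqrt(21)/3 ≈ -142.12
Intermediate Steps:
o(w, D) = -146 (o(w, D) = -4 - 142 = -146)
q(T) = 3 + T/3
k = -4379/62052 (k = -1/3 + (-5289 - 146)/(-5174 - 15510) = -1/3 - 5435/(-20684) = -1/3 - 5435*(-1/20684) = -1/3 + 5435/20684 = -4379/62052 ≈ -0.070570)
O = -84 - 38*sqrt(21)/3 (O = (-9 - 10)*sqrt((3 + (1/3)*7) + 4) - 84 = -19*sqrt((3 + 7/3) + 4) - 84 = -19*sqrt(16/3 + 4) - 84 = -38*sqrt(21)/3 - 84 = -84 - 38*sqrt(21)/3 ≈ -142.05)
k + O = -4379/62052 + (-84 - 38*sqrt(21)/3) = -5216747/62052 - 38*sqrt(21)/3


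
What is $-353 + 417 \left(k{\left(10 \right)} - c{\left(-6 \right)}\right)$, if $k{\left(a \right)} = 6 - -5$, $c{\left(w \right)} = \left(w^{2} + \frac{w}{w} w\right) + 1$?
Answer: $-8693$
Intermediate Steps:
$c{\left(w \right)} = 1 + w + w^{2}$ ($c{\left(w \right)} = \left(w^{2} + 1 w\right) + 1 = \left(w^{2} + w\right) + 1 = \left(w + w^{2}\right) + 1 = 1 + w + w^{2}$)
$k{\left(a \right)} = 11$ ($k{\left(a \right)} = 6 + 5 = 11$)
$-353 + 417 \left(k{\left(10 \right)} - c{\left(-6 \right)}\right) = -353 + 417 \left(11 - \left(1 - 6 + \left(-6\right)^{2}\right)\right) = -353 + 417 \left(11 - \left(1 - 6 + 36\right)\right) = -353 + 417 \left(11 - 31\right) = -353 + 417 \left(-20\right) = -353 - 8340 = -8693$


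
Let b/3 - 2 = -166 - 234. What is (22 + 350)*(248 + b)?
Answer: -351912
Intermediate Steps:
b = -1194 (b = 6 + 3*(-166 - 234) = 6 + 3*(-400) = 6 - 1200 = -1194)
(22 + 350)*(248 + b) = (22 + 350)*(248 - 1194) = 372*(-946) = -351912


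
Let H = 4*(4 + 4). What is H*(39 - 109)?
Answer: -2240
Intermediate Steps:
H = 32 (H = 4*8 = 32)
H*(39 - 109) = 32*(39 - 109) = 32*(-70) = -2240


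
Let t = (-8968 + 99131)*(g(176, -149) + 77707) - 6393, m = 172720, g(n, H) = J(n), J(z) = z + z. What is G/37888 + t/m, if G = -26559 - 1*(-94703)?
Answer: 1041674005057/25562560 ≈ 40750.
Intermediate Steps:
J(z) = 2*z
g(n, H) = 2*n
G = 68144 (G = -26559 + 94703 = 68144)
t = 7038027224 (t = (-8968 + 99131)*(2*176 + 77707) - 6393 = 90163*(352 + 77707) - 6393 = 90163*78059 - 6393 = 7038033617 - 6393 = 7038027224)
G/37888 + t/m = 68144/37888 + 7038027224/172720 = 68144*(1/37888) + 7038027224*(1/172720) = 4259/2368 + 879753403/21590 = 1041674005057/25562560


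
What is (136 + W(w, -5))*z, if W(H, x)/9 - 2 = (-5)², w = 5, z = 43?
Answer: 16297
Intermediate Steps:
W(H, x) = 243 (W(H, x) = 18 + 9*(-5)² = 18 + 9*25 = 18 + 225 = 243)
(136 + W(w, -5))*z = (136 + 243)*43 = 379*43 = 16297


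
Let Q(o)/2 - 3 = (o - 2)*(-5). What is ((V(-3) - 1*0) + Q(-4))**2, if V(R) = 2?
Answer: 4624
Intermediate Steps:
Q(o) = 26 - 10*o (Q(o) = 6 + 2*((o - 2)*(-5)) = 6 + 2*((-2 + o)*(-5)) = 6 + 2*(10 - 5*o) = 6 + (20 - 10*o) = 26 - 10*o)
((V(-3) - 1*0) + Q(-4))**2 = ((2 - 1*0) + (26 - 10*(-4)))**2 = ((2 + 0) + (26 + 40))**2 = (2 + 66)**2 = 68**2 = 4624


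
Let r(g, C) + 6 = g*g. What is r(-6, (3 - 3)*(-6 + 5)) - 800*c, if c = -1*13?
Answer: 10430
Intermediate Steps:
c = -13
r(g, C) = -6 + g² (r(g, C) = -6 + g*g = -6 + g²)
r(-6, (3 - 3)*(-6 + 5)) - 800*c = (-6 + (-6)²) - 800*(-13) = (-6 + 36) - 100*(-104) = 30 + 10400 = 10430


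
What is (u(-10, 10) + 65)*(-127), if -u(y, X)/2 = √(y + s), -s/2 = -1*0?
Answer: -8255 + 254*I*√10 ≈ -8255.0 + 803.22*I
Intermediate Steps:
s = 0 (s = -(-2)*0 = -2*0 = 0)
u(y, X) = -2*√y (u(y, X) = -2*√(y + 0) = -2*√y)
(u(-10, 10) + 65)*(-127) = (-2*I*√10 + 65)*(-127) = (65 - 2*I*√10)*(-127) = -8255 + 254*I*√10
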